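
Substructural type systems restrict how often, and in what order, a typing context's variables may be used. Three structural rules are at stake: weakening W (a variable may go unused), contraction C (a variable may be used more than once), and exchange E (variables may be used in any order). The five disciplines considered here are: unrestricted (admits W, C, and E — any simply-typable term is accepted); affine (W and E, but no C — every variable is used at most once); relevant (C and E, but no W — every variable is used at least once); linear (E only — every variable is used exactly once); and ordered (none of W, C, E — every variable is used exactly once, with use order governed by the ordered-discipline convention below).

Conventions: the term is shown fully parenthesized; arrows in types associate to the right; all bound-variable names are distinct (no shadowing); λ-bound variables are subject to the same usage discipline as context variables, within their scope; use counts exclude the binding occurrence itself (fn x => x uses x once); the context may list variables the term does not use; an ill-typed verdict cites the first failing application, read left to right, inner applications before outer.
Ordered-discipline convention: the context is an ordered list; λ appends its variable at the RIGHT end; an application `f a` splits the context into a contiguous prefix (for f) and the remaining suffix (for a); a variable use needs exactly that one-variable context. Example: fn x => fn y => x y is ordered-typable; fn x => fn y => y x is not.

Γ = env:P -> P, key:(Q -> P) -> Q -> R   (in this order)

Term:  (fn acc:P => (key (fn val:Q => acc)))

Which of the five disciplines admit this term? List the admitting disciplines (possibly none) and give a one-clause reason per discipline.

admitted by: affine, unrestricted
variable uses: env=0; key=1; acc [bound]=1; val [bound]=0
use order (left to right): key, acc
typing: well-typed at P -> Q -> R
ordered: ✗ — unused: env, val — weakening required
linear: ✗ — unused: env, val — weakening required
affine: ✓ — none of env, key, acc, val used more than once
relevant: ✗ — unused: env, val — weakening required
unrestricted: ✓ — type-checks (P -> Q -> R) and nothing is barred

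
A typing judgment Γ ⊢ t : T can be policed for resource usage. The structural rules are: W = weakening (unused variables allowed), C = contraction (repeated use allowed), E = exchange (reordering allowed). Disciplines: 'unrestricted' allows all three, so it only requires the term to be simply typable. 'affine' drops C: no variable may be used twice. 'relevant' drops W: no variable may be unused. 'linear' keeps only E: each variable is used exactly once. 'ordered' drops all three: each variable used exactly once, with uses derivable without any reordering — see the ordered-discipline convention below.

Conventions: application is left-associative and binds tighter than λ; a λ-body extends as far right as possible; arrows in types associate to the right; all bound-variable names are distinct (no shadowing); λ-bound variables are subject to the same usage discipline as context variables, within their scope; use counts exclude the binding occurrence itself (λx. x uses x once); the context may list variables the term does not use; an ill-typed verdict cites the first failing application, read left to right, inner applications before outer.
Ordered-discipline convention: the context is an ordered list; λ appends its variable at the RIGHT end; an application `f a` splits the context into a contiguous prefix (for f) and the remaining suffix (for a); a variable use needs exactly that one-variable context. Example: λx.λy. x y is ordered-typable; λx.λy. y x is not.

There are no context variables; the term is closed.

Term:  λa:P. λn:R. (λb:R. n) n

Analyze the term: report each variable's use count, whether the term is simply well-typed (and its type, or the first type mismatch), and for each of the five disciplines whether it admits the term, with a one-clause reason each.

counts: a (λ-bound): 0×; n (λ-bound): 2×; b (λ-bound): 0×
order of uses: n, n
typing: ✓ — P → R → R
ordered: ✗ — n ×2 used more than once (contraction); a, b never used (weakening)
linear: ✗ — n ×2 used more than once (contraction); a, b never used (weakening)
affine: ✗ — n ×2 used more than once (contraction)
relevant: ✗ — a, b never used (weakening)
unrestricted: ✓ — well-typed at P → R → R; no restrictions here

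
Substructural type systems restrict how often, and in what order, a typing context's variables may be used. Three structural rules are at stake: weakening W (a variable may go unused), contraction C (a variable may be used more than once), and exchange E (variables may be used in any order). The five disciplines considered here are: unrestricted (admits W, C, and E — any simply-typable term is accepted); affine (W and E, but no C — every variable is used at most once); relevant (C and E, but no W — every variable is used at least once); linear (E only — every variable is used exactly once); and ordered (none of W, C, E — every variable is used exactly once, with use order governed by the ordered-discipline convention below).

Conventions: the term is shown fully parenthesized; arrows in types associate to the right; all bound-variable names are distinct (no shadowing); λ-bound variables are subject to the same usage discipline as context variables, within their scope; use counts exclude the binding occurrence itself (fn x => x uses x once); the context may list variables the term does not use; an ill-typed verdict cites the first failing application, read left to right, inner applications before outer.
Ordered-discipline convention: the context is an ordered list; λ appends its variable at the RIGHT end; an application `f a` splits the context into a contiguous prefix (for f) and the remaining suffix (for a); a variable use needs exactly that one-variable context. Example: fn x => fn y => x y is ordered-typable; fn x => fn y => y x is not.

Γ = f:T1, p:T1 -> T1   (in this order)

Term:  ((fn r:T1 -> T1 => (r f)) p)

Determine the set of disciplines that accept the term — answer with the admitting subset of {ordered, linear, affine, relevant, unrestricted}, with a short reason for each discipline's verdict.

admitting disciplines: linear, affine, relevant, unrestricted
variable uses: f ×1; p ×1; r (bound) ×1
use order (left to right): r, f, p
typing: the term checks, with type T1
ordered: ✗ — no ordered split (uses run r, f, p)
linear: ✓ — exactly-once usage across f, p, r
affine: ✓ — no duplicate uses among f, p, r
relevant: ✓ — every one of f, p, r appears
unrestricted: ✓ — simply typable at T1; W, C, E all held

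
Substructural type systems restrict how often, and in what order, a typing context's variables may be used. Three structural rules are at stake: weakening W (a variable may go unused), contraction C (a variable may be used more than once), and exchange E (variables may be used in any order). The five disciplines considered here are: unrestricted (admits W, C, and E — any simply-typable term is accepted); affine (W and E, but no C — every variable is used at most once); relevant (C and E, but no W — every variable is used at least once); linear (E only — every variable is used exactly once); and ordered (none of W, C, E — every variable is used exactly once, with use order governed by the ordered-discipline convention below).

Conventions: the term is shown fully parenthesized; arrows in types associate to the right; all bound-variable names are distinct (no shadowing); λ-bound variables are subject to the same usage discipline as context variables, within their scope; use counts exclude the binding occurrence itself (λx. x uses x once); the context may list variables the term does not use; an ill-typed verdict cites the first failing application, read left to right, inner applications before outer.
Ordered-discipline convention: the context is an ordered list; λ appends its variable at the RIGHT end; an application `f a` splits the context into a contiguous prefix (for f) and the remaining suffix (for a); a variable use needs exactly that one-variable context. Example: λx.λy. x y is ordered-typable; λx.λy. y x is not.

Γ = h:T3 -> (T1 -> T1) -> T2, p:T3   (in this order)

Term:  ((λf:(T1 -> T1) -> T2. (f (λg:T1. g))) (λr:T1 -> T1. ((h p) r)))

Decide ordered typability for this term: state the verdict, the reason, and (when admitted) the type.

yes — h, p, f, g, r: once each, no exchange needed; term : T2
usage: h: 1×, p: 1×, f [bound]: 1×, g [bound]: 1×, r [bound]: 1×
uses in reading order: f, g, h, p, r
typing: ✓ — T2
summary: ordered ✓ | linear ✓ | affine ✓ | relevant ✓ | unrestricted ✓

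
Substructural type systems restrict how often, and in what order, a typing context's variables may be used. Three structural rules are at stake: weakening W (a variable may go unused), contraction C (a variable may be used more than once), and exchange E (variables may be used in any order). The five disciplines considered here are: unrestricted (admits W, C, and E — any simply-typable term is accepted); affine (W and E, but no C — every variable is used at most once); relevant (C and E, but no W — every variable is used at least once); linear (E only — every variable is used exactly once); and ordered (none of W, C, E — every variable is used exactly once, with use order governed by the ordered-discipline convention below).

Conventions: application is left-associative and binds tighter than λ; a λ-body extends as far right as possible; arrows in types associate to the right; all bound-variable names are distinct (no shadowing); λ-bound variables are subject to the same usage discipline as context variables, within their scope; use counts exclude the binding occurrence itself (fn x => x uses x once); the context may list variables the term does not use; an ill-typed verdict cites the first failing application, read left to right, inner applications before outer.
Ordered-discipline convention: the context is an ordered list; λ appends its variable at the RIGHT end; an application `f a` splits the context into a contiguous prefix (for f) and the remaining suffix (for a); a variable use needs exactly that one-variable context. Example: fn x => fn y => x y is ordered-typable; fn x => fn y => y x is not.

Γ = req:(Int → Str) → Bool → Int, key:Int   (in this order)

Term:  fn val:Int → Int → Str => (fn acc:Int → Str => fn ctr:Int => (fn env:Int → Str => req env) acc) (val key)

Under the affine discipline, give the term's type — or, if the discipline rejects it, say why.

term : (Int → Int → Str) → Int → Bool → Int
counts: req=1; key=1; val (bound)=1; acc (bound)=1; ctr (bound)=0; env (bound)=1
order of uses: req, env, acc, val, key
typing: well-typed — term : (Int → Int → Str) → Int → Bool → Int
across the five disciplines: ordered ✗ | linear ✗ | affine ✓ | relevant ✗ | unrestricted ✓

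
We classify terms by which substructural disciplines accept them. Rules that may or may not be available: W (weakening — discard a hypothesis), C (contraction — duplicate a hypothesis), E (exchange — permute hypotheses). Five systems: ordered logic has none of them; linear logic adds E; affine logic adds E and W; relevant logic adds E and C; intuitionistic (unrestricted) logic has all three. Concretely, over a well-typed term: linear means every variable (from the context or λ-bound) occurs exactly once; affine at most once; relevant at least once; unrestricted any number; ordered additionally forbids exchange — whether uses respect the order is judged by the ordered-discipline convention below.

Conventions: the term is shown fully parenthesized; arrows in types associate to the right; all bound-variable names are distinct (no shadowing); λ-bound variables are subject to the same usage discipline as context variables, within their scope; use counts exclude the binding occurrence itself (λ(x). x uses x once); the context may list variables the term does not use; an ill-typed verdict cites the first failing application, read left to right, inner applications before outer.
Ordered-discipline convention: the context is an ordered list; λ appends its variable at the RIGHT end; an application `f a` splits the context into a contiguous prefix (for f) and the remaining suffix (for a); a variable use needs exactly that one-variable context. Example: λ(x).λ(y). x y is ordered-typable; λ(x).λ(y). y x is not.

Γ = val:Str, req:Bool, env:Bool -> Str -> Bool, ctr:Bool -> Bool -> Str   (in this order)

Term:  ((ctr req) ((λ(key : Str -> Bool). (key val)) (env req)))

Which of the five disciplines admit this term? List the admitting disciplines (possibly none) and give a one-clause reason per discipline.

admitting disciplines: relevant, unrestricted
usage: val: 1; req: 2; env: 1; ctr: 1; key (λ-bound): 1
left-to-right use order: ctr, req, key, val, env, req
typing: well-typed — term : Str
ordered: ✗ — req ×2 used more than once (contraction)
linear: ✗ — req ×2 used more than once (contraction)
affine: ✗ — req ×2 used more than once (contraction)
relevant: ✓ — every one of val, req, env, ctr, key appears
unrestricted: ✓ — type-checks (Str) and nothing is barred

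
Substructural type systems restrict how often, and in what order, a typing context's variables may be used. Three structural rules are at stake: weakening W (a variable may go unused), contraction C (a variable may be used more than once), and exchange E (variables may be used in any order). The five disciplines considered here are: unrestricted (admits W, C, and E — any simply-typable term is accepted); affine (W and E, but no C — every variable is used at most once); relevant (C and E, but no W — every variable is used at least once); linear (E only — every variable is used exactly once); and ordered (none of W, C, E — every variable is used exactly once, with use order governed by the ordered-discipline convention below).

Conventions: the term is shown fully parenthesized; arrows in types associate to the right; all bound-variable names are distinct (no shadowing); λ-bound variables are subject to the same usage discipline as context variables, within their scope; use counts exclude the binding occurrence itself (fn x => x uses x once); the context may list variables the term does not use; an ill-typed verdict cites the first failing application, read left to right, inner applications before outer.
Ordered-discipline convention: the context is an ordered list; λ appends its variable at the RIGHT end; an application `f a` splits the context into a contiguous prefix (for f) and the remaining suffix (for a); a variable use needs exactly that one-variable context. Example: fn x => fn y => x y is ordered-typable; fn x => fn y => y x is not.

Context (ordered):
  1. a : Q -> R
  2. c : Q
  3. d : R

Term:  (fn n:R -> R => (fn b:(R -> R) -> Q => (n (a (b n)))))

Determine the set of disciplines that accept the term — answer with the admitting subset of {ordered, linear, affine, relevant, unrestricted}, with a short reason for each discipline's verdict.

admitted by: unrestricted
counts: a ×1, c ×0, d ×0, n (bound) ×2, b (bound) ×1
left-to-right use order: n, a, b, n
typing: ✓ — (R -> R) -> ((R -> R) -> Q) -> R
ordered ✗ (repeated use of n ×2; c, d left unused)
linear ✗ (repeated use of n ×2; c, d left unused)
affine ✗ (repeated use of n ×2)
relevant ✗ (c, d left unused)
unrestricted ✓ (type-checks ((R -> R) -> ((R -> R) -> Q) -> R) and nothing is barred)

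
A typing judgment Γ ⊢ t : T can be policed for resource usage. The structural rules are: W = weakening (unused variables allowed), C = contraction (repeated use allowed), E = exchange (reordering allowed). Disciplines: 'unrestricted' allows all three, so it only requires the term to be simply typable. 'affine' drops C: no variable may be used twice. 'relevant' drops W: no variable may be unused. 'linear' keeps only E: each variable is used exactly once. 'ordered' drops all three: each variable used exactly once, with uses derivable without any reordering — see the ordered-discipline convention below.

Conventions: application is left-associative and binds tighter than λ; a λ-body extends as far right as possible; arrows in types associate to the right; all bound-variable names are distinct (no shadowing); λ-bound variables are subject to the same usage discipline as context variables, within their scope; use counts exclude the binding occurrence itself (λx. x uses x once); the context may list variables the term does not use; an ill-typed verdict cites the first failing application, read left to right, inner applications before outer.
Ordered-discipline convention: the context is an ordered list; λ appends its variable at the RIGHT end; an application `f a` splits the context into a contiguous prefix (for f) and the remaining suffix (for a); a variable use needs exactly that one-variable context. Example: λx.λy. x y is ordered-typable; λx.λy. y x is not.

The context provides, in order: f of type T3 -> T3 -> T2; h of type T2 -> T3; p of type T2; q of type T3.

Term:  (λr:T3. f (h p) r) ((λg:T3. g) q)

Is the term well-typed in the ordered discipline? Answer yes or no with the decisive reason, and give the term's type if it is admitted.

yes — one use each (f, h, p, q, r, g); ordered split holds; term : T2
usage: f: 1, h: 1, p: 1, q: 1, r (bound): 1, g (bound): 1
order of uses: f, h, p, r, g, q
typing: well-typed — term : T2
per-discipline verdicts: ordered ✓; linear ✓; affine ✓; relevant ✓; unrestricted ✓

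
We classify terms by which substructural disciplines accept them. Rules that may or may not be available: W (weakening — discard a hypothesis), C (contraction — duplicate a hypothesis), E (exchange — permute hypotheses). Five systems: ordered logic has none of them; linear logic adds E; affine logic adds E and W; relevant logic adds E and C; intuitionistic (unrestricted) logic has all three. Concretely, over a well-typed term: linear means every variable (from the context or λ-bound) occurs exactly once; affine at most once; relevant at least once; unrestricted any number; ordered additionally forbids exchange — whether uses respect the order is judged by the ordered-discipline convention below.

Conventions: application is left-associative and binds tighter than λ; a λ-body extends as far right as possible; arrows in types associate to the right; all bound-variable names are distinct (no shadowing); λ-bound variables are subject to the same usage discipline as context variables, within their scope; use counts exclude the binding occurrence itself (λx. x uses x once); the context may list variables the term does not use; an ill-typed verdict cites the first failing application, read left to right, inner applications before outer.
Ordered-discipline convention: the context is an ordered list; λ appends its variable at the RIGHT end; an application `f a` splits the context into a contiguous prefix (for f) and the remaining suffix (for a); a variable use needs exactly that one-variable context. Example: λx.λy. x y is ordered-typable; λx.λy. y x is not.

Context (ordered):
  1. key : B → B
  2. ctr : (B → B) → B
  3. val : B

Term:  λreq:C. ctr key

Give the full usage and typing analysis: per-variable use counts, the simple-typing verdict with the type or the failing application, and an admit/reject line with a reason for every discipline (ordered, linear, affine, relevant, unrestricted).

use counts: key: 1×; ctr: 1×; val: 0×; req [bound]: 0×
order of uses: ctr, key
typing: well-typed at C → B
ordered: ✗, unused: val, req — weakening required
linear: ✗, unused: val, req — weakening required
affine: ✓, at most one use each (key, ctr, val, req)
relevant: ✗, unused: val, req — weakening required
unrestricted: ✓, simply typable at C → B; W, C, E all held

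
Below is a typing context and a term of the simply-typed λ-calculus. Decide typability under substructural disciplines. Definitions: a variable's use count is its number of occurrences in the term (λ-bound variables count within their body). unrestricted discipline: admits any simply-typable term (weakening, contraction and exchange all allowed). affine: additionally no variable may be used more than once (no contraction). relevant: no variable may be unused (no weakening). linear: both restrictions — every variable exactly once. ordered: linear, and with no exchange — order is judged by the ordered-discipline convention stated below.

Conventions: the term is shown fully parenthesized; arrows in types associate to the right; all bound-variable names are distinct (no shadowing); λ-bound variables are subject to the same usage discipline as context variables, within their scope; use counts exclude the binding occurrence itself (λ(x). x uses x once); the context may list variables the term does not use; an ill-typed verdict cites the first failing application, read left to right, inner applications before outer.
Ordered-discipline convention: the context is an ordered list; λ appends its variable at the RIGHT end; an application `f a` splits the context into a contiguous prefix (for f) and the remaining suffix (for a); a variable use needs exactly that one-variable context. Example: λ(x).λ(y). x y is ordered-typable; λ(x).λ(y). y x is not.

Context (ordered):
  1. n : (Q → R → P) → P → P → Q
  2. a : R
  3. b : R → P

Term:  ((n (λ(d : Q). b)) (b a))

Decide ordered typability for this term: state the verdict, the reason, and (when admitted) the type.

no — b ×2 used more than once (contraction); unused: d — weakening required
counts: n: 1, a: 1, b: 2, d (λ-bound): 0
uses in reading order: n, b, b, a
typing: well-typed — term : P → Q
all disciplines: ordered ✗ | linear ✗ | affine ✗ | relevant ✗ | unrestricted ✓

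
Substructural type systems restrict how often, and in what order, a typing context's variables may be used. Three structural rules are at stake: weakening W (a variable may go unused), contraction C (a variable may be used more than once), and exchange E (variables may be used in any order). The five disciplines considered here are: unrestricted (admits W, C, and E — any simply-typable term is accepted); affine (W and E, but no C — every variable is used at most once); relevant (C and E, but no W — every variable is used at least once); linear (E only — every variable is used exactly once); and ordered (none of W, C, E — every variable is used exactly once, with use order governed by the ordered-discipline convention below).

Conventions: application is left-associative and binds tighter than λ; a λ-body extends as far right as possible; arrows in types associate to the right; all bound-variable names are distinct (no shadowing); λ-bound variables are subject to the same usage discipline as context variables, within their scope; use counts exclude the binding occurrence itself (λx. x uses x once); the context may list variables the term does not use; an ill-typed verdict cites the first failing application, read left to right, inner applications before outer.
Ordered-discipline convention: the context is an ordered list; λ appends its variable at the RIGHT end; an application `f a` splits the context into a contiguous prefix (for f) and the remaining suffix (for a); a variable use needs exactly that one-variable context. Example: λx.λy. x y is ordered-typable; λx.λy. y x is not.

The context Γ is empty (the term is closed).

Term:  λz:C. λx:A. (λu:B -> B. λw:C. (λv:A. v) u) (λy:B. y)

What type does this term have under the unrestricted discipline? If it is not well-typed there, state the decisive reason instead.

not well-typed under unrestricted — not simply typable
usage: z (λ-bound) ×0, x (λ-bound) ×0, u (λ-bound) ×1, w (λ-bound) ×0, v (λ-bound) ×1, y (λ-bound) ×1
left-to-right use order: v, u, y
typing: ill-typed: argument of type B -> B where A is required
summary: ordered ✗; linear ✗; affine ✗; relevant ✗; unrestricted ✗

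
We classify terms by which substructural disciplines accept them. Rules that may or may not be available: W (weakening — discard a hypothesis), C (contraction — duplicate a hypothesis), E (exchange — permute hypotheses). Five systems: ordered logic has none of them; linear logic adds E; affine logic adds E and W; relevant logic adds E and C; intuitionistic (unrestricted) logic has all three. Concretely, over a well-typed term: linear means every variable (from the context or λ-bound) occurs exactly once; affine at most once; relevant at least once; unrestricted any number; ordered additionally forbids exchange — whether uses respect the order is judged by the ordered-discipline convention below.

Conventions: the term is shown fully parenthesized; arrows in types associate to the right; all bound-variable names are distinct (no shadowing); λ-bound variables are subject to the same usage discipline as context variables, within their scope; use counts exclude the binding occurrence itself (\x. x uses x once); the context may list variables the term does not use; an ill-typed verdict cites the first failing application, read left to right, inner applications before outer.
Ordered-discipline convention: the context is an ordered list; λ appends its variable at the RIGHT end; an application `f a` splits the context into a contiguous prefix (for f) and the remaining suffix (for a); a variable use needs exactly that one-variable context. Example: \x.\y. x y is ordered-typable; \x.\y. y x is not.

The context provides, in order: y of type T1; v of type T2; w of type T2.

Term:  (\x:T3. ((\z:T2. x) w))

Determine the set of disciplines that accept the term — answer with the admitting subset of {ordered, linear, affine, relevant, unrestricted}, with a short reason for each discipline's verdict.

admitted in: affine, unrestricted
variable uses: y: 0×; v: 0×; w: 1×; x (bound): 1×; z (bound): 0×
use order (left to right): x, w
typing: well-typed at T3 → T3
ordered: ✗, needs weakening: y, v, z unused
linear: ✗, needs weakening: y, v, z unused
affine: ✓, at most one use each (y, v, w, x, z)
relevant: ✗, needs weakening: y, v, z unused
unrestricted: ✓, simply typable at T3 → T3; W, C, E all held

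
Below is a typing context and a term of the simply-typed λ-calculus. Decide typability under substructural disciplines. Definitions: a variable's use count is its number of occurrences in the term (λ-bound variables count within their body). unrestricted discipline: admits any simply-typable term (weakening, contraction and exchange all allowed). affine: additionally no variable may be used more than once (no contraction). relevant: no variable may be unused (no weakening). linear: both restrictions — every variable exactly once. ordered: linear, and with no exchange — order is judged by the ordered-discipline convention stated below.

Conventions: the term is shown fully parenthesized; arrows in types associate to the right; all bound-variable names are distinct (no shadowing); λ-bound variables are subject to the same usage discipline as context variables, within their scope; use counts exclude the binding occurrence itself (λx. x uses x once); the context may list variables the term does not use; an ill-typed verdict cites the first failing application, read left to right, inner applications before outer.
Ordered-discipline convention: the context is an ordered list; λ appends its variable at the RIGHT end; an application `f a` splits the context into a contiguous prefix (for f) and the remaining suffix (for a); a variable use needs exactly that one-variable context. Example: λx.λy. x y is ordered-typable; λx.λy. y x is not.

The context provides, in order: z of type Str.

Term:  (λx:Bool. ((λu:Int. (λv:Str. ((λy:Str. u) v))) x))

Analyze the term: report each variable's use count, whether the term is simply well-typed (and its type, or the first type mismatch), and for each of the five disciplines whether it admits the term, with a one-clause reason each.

variable uses: z=0, x [bound]=1, u [bound]=1, v [bound]=1, y [bound]=0
use order (left to right): u, v, x
typing: ill-typed: an argument Bool mismatches the expected Int
ordered ✗ (the type mismatch rejects it)
linear ✗ (not simply typable)
affine ✗ (fails simple typing)
relevant ✗ (a type mismatch blocks all five)
unrestricted ✗ (the type mismatch rejects it)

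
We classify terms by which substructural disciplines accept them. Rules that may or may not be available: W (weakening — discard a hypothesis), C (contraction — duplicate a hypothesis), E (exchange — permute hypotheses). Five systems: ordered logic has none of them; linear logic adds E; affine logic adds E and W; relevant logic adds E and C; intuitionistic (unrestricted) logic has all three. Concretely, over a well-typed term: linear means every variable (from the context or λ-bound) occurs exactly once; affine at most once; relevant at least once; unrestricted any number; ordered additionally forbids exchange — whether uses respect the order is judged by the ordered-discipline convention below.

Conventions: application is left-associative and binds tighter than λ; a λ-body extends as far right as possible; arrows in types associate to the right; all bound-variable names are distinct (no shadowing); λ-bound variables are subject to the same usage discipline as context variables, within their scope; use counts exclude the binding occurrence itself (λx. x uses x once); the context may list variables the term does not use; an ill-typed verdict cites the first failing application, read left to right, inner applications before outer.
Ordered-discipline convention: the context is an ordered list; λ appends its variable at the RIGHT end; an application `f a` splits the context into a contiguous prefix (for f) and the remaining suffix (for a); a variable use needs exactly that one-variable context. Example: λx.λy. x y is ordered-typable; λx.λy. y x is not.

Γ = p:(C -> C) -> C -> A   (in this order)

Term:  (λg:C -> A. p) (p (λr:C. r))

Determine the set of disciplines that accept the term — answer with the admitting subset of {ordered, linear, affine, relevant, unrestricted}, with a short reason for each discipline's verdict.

admitted in: unrestricted
variable uses: p: 2; g (λ-bound): 0; r (λ-bound): 1
uses in reading order: p, p, r
typing: well-typed — term : (C -> C) -> C -> A
ordered: ✗, p ×2 used more than once (contraction); g never used (weakening)
linear: ✗, p ×2 used more than once (contraction); g never used (weakening)
affine: ✗, p ×2 used more than once (contraction)
relevant: ✗, g never used (weakening)
unrestricted: ✓, typability at (C -> C) -> C -> A is all that's needed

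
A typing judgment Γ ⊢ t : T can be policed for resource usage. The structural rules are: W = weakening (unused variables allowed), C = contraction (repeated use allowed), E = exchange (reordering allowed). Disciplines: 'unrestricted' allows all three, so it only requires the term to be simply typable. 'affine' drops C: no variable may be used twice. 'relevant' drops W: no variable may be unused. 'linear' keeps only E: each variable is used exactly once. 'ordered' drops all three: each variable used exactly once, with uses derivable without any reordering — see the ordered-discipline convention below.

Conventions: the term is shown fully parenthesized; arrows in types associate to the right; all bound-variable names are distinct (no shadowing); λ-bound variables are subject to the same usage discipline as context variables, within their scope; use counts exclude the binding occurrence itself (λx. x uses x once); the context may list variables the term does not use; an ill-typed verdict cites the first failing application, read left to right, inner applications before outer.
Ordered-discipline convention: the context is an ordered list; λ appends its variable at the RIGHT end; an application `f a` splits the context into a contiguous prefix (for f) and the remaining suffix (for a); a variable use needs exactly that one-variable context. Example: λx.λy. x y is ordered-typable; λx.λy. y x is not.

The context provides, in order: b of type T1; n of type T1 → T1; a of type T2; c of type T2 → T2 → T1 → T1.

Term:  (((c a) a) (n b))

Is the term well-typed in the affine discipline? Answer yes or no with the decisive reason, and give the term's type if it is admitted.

no — repeated use of a ×2
use counts: b=1; n=1; a=2; c=1
order of uses: c, a, a, n, b
typing: ✓ — T1
all disciplines: ordered ✗; linear ✗; affine ✗; relevant ✓; unrestricted ✓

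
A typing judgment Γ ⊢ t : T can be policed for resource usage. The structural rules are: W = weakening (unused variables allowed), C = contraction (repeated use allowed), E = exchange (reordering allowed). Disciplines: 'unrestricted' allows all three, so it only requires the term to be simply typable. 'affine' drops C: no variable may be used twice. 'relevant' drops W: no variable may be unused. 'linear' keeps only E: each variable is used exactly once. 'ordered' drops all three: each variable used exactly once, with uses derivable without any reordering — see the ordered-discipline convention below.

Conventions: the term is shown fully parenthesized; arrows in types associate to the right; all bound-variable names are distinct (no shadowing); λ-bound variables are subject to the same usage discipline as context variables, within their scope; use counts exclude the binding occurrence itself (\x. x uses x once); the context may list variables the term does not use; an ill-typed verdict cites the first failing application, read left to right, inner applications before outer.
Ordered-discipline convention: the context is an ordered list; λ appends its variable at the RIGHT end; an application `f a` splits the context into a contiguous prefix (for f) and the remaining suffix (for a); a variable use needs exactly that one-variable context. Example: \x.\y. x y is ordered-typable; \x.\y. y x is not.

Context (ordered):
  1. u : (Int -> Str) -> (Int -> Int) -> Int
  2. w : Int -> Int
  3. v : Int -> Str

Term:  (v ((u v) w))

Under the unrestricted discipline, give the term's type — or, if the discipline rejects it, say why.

term : Str
variable uses: u: 1; w: 1; v: 2
left-to-right use order: v, u, v, w
typing: the term checks, with type Str
across the five disciplines: ordered ✗, linear ✗, affine ✗, relevant ✓, unrestricted ✓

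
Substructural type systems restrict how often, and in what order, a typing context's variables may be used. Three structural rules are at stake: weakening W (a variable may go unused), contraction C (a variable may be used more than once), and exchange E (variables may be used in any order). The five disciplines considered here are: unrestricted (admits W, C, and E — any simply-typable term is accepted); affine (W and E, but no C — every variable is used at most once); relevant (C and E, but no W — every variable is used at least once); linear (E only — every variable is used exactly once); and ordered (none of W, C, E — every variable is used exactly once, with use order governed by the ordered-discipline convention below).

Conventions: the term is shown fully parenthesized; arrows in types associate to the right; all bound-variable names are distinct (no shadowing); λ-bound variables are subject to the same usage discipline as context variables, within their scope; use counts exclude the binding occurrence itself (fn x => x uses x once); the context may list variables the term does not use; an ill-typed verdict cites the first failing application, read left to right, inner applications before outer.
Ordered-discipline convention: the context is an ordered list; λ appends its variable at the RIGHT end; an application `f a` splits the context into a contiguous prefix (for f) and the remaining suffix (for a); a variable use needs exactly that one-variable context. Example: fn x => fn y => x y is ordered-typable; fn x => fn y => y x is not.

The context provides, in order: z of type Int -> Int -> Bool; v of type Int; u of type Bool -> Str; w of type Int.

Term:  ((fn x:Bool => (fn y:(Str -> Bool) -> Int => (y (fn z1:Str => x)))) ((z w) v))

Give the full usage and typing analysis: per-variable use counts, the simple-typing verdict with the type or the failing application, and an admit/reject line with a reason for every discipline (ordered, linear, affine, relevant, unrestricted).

use counts: z=1, v=1, u=0, w=1, x [bound]=1, y [bound]=1, z1 [bound]=0
uses in reading order: y, x, z, w, v
typing: well-typed — term : ((Str -> Bool) -> Int) -> Int
ordered: ✗ — needs weakening: u, z1 unused
linear: ✗ — needs weakening: u, z1 unused
affine: ✓ — none of z, v, u, w, x, y, z1 used more than once
relevant: ✗ — needs weakening: u, z1 unused
unrestricted: ✓ — type-checks (((Str -> Bool) -> Int) -> Int) and nothing is barred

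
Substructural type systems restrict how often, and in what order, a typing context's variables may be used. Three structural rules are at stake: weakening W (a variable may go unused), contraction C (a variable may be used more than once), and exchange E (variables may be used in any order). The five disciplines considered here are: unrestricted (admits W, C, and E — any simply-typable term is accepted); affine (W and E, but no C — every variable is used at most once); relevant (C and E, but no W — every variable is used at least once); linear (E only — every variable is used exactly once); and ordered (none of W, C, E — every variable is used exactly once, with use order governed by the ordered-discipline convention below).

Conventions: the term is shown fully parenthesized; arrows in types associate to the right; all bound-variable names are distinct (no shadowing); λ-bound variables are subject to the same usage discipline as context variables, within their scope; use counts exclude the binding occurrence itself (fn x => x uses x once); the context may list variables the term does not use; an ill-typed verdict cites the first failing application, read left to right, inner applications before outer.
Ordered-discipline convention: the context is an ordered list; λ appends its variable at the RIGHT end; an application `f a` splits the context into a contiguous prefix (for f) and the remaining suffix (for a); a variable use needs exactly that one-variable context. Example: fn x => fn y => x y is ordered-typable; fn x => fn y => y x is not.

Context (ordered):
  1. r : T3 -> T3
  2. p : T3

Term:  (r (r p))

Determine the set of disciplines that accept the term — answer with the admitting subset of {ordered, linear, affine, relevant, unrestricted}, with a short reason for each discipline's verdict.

accepted by: relevant, unrestricted
variable uses: r: 2×; p: 1×
order of uses: r, r, p
typing: the term checks, with type T3
ordered ✗ (needs contraction — r ×2)
linear ✗ (needs contraction — r ×2)
affine ✗ (needs contraction — r ×2)
relevant ✓ (none of r, p goes unused)
unrestricted ✓ (typability at T3 is all that's needed)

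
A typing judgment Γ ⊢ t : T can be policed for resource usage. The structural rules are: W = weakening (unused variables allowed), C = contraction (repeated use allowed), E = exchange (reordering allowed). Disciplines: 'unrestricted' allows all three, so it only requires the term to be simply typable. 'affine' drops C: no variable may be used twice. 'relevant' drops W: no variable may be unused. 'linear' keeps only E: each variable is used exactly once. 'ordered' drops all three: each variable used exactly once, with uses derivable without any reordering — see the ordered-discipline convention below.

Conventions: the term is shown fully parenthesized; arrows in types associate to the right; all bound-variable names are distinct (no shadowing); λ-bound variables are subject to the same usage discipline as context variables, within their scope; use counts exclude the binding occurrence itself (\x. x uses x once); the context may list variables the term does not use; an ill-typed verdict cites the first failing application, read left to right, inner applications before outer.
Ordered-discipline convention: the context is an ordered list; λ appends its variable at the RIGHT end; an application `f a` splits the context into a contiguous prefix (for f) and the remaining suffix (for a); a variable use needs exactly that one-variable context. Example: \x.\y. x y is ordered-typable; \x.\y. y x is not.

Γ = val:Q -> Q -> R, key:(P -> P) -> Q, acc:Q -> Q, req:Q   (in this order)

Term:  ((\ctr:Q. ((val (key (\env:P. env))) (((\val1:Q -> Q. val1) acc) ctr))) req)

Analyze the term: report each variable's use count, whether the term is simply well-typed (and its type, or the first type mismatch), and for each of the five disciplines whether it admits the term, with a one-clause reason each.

counts: val=1; key=1; acc=1; req=1; ctr (bound)=1; env (bound)=1; val1 (bound)=1
left-to-right use order: val, key, env, val1, acc, ctr, req
typing: ✓ — R
ordered: ✓ — one use each (val, key, acc, req, ctr, env, val1); ordered split holds
linear: ✓ — single use per variable (val, key, acc, req, ctr, env, val1)
affine: ✓ — no duplicate uses among val, key, acc, req, ctr, env, val1
relevant: ✓ — none of val, key, acc, req, ctr, env, val1 goes unused
unrestricted: ✓ — typability at R is all that's needed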